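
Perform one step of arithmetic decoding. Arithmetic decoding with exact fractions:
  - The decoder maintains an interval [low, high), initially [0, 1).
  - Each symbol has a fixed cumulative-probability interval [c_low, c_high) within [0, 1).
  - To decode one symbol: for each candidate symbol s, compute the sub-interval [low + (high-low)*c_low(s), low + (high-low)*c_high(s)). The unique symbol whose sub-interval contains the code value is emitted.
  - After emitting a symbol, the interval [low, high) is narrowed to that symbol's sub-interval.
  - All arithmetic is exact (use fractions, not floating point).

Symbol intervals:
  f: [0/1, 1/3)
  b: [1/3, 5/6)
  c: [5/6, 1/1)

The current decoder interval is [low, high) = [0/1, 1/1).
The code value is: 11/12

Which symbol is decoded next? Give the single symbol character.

Interval width = high − low = 1/1 − 0/1 = 1/1
Scaled code = (code − low) / width = (11/12 − 0/1) / 1/1 = 11/12
  f: [0/1, 1/3) 
  b: [1/3, 5/6) 
  c: [5/6, 1/1) ← scaled code falls here ✓

Answer: c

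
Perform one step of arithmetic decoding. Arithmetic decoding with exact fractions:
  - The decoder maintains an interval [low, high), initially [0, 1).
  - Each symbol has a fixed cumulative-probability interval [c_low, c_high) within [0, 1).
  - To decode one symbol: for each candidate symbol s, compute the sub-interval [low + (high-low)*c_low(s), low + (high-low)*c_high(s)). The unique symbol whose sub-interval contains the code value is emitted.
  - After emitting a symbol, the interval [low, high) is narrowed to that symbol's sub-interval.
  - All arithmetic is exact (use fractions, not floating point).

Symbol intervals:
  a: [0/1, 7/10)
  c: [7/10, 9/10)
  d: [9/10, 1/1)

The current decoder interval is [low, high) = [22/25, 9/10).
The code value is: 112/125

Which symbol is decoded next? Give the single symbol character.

Interval width = high − low = 9/10 − 22/25 = 1/50
Scaled code = (code − low) / width = (112/125 − 22/25) / 1/50 = 4/5
  a: [0/1, 7/10) 
  c: [7/10, 9/10) ← scaled code falls here ✓
  d: [9/10, 1/1) 

Answer: c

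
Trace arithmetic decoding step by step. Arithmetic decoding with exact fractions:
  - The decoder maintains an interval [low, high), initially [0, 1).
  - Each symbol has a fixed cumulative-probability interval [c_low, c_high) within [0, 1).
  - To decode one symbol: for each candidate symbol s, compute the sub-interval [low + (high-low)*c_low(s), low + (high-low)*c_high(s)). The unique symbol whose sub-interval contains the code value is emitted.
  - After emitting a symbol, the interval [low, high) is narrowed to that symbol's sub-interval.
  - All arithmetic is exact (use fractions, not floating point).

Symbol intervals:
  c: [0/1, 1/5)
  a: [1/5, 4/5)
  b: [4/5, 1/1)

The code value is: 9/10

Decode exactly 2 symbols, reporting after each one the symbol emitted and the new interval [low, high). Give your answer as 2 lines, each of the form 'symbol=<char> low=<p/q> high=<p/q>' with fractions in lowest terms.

Answer: symbol=b low=4/5 high=1/1
symbol=a low=21/25 high=24/25

Derivation:
Step 1: interval [0/1, 1/1), width = 1/1 - 0/1 = 1/1
  'c': [0/1 + 1/1*0/1, 0/1 + 1/1*1/5) = [0/1, 1/5)
  'a': [0/1 + 1/1*1/5, 0/1 + 1/1*4/5) = [1/5, 4/5)
  'b': [0/1 + 1/1*4/5, 0/1 + 1/1*1/1) = [4/5, 1/1) <- contains code 9/10
  emit 'b', narrow to [4/5, 1/1)
Step 2: interval [4/5, 1/1), width = 1/1 - 4/5 = 1/5
  'c': [4/5 + 1/5*0/1, 4/5 + 1/5*1/5) = [4/5, 21/25)
  'a': [4/5 + 1/5*1/5, 4/5 + 1/5*4/5) = [21/25, 24/25) <- contains code 9/10
  'b': [4/5 + 1/5*4/5, 4/5 + 1/5*1/1) = [24/25, 1/1)
  emit 'a', narrow to [21/25, 24/25)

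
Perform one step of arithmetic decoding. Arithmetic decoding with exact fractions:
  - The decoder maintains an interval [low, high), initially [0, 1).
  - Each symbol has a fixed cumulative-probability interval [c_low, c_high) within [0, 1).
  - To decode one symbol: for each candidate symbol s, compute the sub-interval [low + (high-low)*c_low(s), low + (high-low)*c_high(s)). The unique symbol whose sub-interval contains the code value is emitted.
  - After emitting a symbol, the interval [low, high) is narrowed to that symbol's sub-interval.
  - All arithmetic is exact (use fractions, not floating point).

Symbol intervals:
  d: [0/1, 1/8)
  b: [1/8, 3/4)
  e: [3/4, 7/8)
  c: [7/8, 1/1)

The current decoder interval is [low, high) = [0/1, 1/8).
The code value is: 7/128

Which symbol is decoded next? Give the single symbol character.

Answer: b

Derivation:
Interval width = high − low = 1/8 − 0/1 = 1/8
Scaled code = (code − low) / width = (7/128 − 0/1) / 1/8 = 7/16
  d: [0/1, 1/8) 
  b: [1/8, 3/4) ← scaled code falls here ✓
  e: [3/4, 7/8) 
  c: [7/8, 1/1) 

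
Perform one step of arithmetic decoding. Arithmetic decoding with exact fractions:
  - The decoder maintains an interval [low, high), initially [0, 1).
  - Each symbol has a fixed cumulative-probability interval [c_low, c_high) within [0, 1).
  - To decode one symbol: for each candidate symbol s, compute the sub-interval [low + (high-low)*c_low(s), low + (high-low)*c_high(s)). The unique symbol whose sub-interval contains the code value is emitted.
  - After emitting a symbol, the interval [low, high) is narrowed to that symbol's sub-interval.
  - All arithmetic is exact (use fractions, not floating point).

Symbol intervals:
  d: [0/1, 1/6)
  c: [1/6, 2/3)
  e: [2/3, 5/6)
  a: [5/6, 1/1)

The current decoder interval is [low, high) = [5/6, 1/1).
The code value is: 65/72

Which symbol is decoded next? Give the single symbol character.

Interval width = high − low = 1/1 − 5/6 = 1/6
Scaled code = (code − low) / width = (65/72 − 5/6) / 1/6 = 5/12
  d: [0/1, 1/6) 
  c: [1/6, 2/3) ← scaled code falls here ✓
  e: [2/3, 5/6) 
  a: [5/6, 1/1) 

Answer: c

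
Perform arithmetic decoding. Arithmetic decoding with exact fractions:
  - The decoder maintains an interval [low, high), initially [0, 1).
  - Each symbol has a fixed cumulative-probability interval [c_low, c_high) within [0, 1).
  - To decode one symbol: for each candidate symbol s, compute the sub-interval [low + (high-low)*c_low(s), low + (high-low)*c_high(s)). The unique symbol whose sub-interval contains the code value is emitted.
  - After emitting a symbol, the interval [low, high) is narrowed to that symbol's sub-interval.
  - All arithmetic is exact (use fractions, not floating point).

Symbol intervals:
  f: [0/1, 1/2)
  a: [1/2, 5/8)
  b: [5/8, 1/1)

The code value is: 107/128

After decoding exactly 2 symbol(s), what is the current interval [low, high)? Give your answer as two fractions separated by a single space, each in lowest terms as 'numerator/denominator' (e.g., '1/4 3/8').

Answer: 13/16 55/64

Derivation:
Step 1: interval [0/1, 1/1), width = 1/1 - 0/1 = 1/1
  'f': [0/1 + 1/1*0/1, 0/1 + 1/1*1/2) = [0/1, 1/2)
  'a': [0/1 + 1/1*1/2, 0/1 + 1/1*5/8) = [1/2, 5/8)
  'b': [0/1 + 1/1*5/8, 0/1 + 1/1*1/1) = [5/8, 1/1) <- contains code 107/128
  emit 'b', narrow to [5/8, 1/1)
Step 2: interval [5/8, 1/1), width = 1/1 - 5/8 = 3/8
  'f': [5/8 + 3/8*0/1, 5/8 + 3/8*1/2) = [5/8, 13/16)
  'a': [5/8 + 3/8*1/2, 5/8 + 3/8*5/8) = [13/16, 55/64) <- contains code 107/128
  'b': [5/8 + 3/8*5/8, 5/8 + 3/8*1/1) = [55/64, 1/1)
  emit 'a', narrow to [13/16, 55/64)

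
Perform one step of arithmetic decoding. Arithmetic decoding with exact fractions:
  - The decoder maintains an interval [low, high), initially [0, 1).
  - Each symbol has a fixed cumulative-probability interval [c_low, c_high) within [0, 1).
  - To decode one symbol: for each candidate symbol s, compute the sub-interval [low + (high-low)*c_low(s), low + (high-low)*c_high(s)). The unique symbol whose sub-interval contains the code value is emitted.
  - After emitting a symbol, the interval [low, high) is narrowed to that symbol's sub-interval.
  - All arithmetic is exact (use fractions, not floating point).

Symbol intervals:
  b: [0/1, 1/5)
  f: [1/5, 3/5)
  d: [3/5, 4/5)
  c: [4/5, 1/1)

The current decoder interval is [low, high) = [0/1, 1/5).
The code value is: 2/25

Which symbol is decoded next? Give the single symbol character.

Answer: f

Derivation:
Interval width = high − low = 1/5 − 0/1 = 1/5
Scaled code = (code − low) / width = (2/25 − 0/1) / 1/5 = 2/5
  b: [0/1, 1/5) 
  f: [1/5, 3/5) ← scaled code falls here ✓
  d: [3/5, 4/5) 
  c: [4/5, 1/1) 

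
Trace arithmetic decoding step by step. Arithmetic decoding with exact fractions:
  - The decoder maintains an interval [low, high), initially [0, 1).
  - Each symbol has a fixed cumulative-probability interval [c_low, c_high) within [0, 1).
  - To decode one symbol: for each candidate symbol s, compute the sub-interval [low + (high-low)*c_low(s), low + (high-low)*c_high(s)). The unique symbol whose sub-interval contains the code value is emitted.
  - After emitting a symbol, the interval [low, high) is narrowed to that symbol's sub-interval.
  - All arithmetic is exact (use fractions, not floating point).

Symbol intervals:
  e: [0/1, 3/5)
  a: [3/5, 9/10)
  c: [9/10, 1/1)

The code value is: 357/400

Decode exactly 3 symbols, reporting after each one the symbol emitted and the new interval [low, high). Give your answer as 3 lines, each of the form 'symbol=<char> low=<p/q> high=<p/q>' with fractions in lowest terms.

Answer: symbol=a low=3/5 high=9/10
symbol=c low=87/100 high=9/10
symbol=a low=111/125 high=897/1000

Derivation:
Step 1: interval [0/1, 1/1), width = 1/1 - 0/1 = 1/1
  'e': [0/1 + 1/1*0/1, 0/1 + 1/1*3/5) = [0/1, 3/5)
  'a': [0/1 + 1/1*3/5, 0/1 + 1/1*9/10) = [3/5, 9/10) <- contains code 357/400
  'c': [0/1 + 1/1*9/10, 0/1 + 1/1*1/1) = [9/10, 1/1)
  emit 'a', narrow to [3/5, 9/10)
Step 2: interval [3/5, 9/10), width = 9/10 - 3/5 = 3/10
  'e': [3/5 + 3/10*0/1, 3/5 + 3/10*3/5) = [3/5, 39/50)
  'a': [3/5 + 3/10*3/5, 3/5 + 3/10*9/10) = [39/50, 87/100)
  'c': [3/5 + 3/10*9/10, 3/5 + 3/10*1/1) = [87/100, 9/10) <- contains code 357/400
  emit 'c', narrow to [87/100, 9/10)
Step 3: interval [87/100, 9/10), width = 9/10 - 87/100 = 3/100
  'e': [87/100 + 3/100*0/1, 87/100 + 3/100*3/5) = [87/100, 111/125)
  'a': [87/100 + 3/100*3/5, 87/100 + 3/100*9/10) = [111/125, 897/1000) <- contains code 357/400
  'c': [87/100 + 3/100*9/10, 87/100 + 3/100*1/1) = [897/1000, 9/10)
  emit 'a', narrow to [111/125, 897/1000)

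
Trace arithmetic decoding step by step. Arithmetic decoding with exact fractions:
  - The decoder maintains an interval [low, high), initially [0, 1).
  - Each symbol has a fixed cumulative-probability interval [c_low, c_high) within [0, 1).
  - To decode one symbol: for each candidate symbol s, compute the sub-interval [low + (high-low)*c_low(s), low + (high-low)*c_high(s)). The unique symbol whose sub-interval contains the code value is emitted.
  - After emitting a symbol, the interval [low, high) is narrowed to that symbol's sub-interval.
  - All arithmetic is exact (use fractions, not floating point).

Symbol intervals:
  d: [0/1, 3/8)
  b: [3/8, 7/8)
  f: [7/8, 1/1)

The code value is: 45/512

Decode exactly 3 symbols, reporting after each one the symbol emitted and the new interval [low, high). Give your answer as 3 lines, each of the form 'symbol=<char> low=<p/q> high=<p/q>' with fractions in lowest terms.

Step 1: interval [0/1, 1/1), width = 1/1 - 0/1 = 1/1
  'd': [0/1 + 1/1*0/1, 0/1 + 1/1*3/8) = [0/1, 3/8) <- contains code 45/512
  'b': [0/1 + 1/1*3/8, 0/1 + 1/1*7/8) = [3/8, 7/8)
  'f': [0/1 + 1/1*7/8, 0/1 + 1/1*1/1) = [7/8, 1/1)
  emit 'd', narrow to [0/1, 3/8)
Step 2: interval [0/1, 3/8), width = 3/8 - 0/1 = 3/8
  'd': [0/1 + 3/8*0/1, 0/1 + 3/8*3/8) = [0/1, 9/64) <- contains code 45/512
  'b': [0/1 + 3/8*3/8, 0/1 + 3/8*7/8) = [9/64, 21/64)
  'f': [0/1 + 3/8*7/8, 0/1 + 3/8*1/1) = [21/64, 3/8)
  emit 'd', narrow to [0/1, 9/64)
Step 3: interval [0/1, 9/64), width = 9/64 - 0/1 = 9/64
  'd': [0/1 + 9/64*0/1, 0/1 + 9/64*3/8) = [0/1, 27/512)
  'b': [0/1 + 9/64*3/8, 0/1 + 9/64*7/8) = [27/512, 63/512) <- contains code 45/512
  'f': [0/1 + 9/64*7/8, 0/1 + 9/64*1/1) = [63/512, 9/64)
  emit 'b', narrow to [27/512, 63/512)

Answer: symbol=d low=0/1 high=3/8
symbol=d low=0/1 high=9/64
symbol=b low=27/512 high=63/512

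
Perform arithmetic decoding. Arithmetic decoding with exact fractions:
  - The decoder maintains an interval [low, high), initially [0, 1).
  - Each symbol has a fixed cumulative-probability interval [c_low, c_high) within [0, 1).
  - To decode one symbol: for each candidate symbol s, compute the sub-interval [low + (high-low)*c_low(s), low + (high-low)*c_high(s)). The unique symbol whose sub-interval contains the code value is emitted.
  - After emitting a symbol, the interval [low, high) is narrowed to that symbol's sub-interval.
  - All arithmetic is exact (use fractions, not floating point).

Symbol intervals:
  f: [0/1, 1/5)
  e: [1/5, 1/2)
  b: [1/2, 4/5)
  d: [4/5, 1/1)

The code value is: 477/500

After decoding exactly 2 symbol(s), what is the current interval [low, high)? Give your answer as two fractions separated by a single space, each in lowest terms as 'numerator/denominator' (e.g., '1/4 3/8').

Step 1: interval [0/1, 1/1), width = 1/1 - 0/1 = 1/1
  'f': [0/1 + 1/1*0/1, 0/1 + 1/1*1/5) = [0/1, 1/5)
  'e': [0/1 + 1/1*1/5, 0/1 + 1/1*1/2) = [1/5, 1/2)
  'b': [0/1 + 1/1*1/2, 0/1 + 1/1*4/5) = [1/2, 4/5)
  'd': [0/1 + 1/1*4/5, 0/1 + 1/1*1/1) = [4/5, 1/1) <- contains code 477/500
  emit 'd', narrow to [4/5, 1/1)
Step 2: interval [4/5, 1/1), width = 1/1 - 4/5 = 1/5
  'f': [4/5 + 1/5*0/1, 4/5 + 1/5*1/5) = [4/5, 21/25)
  'e': [4/5 + 1/5*1/5, 4/5 + 1/5*1/2) = [21/25, 9/10)
  'b': [4/5 + 1/5*1/2, 4/5 + 1/5*4/5) = [9/10, 24/25) <- contains code 477/500
  'd': [4/5 + 1/5*4/5, 4/5 + 1/5*1/1) = [24/25, 1/1)
  emit 'b', narrow to [9/10, 24/25)

Answer: 9/10 24/25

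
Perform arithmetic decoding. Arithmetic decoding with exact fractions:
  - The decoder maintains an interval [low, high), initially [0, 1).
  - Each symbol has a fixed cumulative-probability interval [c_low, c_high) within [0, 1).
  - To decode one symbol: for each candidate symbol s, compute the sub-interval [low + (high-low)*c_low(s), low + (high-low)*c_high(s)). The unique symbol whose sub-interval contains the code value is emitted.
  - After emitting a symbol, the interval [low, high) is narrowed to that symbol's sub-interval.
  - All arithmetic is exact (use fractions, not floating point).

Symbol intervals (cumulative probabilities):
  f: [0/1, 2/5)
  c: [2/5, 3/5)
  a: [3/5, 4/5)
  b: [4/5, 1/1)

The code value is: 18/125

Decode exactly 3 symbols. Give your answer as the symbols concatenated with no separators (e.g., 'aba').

Step 1: interval [0/1, 1/1), width = 1/1 - 0/1 = 1/1
  'f': [0/1 + 1/1*0/1, 0/1 + 1/1*2/5) = [0/1, 2/5) <- contains code 18/125
  'c': [0/1 + 1/1*2/5, 0/1 + 1/1*3/5) = [2/5, 3/5)
  'a': [0/1 + 1/1*3/5, 0/1 + 1/1*4/5) = [3/5, 4/5)
  'b': [0/1 + 1/1*4/5, 0/1 + 1/1*1/1) = [4/5, 1/1)
  emit 'f', narrow to [0/1, 2/5)
Step 2: interval [0/1, 2/5), width = 2/5 - 0/1 = 2/5
  'f': [0/1 + 2/5*0/1, 0/1 + 2/5*2/5) = [0/1, 4/25) <- contains code 18/125
  'c': [0/1 + 2/5*2/5, 0/1 + 2/5*3/5) = [4/25, 6/25)
  'a': [0/1 + 2/5*3/5, 0/1 + 2/5*4/5) = [6/25, 8/25)
  'b': [0/1 + 2/5*4/5, 0/1 + 2/5*1/1) = [8/25, 2/5)
  emit 'f', narrow to [0/1, 4/25)
Step 3: interval [0/1, 4/25), width = 4/25 - 0/1 = 4/25
  'f': [0/1 + 4/25*0/1, 0/1 + 4/25*2/5) = [0/1, 8/125)
  'c': [0/1 + 4/25*2/5, 0/1 + 4/25*3/5) = [8/125, 12/125)
  'a': [0/1 + 4/25*3/5, 0/1 + 4/25*4/5) = [12/125, 16/125)
  'b': [0/1 + 4/25*4/5, 0/1 + 4/25*1/1) = [16/125, 4/25) <- contains code 18/125
  emit 'b', narrow to [16/125, 4/25)

Answer: ffb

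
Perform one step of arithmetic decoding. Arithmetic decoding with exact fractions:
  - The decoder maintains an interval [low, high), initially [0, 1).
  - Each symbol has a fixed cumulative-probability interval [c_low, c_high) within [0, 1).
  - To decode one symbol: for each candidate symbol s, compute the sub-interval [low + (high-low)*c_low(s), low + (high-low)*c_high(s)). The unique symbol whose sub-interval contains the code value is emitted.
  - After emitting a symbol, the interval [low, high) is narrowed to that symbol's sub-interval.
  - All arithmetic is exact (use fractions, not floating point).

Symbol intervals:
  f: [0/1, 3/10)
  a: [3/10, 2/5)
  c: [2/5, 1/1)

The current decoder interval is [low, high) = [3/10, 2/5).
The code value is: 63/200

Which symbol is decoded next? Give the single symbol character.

Answer: f

Derivation:
Interval width = high − low = 2/5 − 3/10 = 1/10
Scaled code = (code − low) / width = (63/200 − 3/10) / 1/10 = 3/20
  f: [0/1, 3/10) ← scaled code falls here ✓
  a: [3/10, 2/5) 
  c: [2/5, 1/1) 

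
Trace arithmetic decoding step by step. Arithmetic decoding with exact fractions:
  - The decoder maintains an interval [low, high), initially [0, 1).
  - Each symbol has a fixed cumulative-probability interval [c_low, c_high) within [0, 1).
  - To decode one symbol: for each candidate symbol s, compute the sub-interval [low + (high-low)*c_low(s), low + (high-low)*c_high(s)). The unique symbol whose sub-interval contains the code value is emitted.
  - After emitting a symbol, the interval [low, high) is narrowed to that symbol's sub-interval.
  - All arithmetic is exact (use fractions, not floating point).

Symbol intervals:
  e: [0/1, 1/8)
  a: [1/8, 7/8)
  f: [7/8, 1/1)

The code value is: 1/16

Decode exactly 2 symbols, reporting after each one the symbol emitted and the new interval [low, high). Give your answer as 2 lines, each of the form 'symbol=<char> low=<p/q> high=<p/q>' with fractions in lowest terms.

Step 1: interval [0/1, 1/1), width = 1/1 - 0/1 = 1/1
  'e': [0/1 + 1/1*0/1, 0/1 + 1/1*1/8) = [0/1, 1/8) <- contains code 1/16
  'a': [0/1 + 1/1*1/8, 0/1 + 1/1*7/8) = [1/8, 7/8)
  'f': [0/1 + 1/1*7/8, 0/1 + 1/1*1/1) = [7/8, 1/1)
  emit 'e', narrow to [0/1, 1/8)
Step 2: interval [0/1, 1/8), width = 1/8 - 0/1 = 1/8
  'e': [0/1 + 1/8*0/1, 0/1 + 1/8*1/8) = [0/1, 1/64)
  'a': [0/1 + 1/8*1/8, 0/1 + 1/8*7/8) = [1/64, 7/64) <- contains code 1/16
  'f': [0/1 + 1/8*7/8, 0/1 + 1/8*1/1) = [7/64, 1/8)
  emit 'a', narrow to [1/64, 7/64)

Answer: symbol=e low=0/1 high=1/8
symbol=a low=1/64 high=7/64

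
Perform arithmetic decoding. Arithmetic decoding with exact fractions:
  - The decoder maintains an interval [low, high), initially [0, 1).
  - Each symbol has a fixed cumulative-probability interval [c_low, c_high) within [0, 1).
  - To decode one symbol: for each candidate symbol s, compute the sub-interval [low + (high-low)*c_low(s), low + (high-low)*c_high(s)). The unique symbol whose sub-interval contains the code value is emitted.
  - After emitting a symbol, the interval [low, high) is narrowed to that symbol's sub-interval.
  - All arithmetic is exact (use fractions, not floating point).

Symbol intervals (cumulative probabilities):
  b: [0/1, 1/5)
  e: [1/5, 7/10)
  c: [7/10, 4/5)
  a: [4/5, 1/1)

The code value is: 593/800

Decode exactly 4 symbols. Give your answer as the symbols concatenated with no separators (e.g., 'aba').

Answer: ceee

Derivation:
Step 1: interval [0/1, 1/1), width = 1/1 - 0/1 = 1/1
  'b': [0/1 + 1/1*0/1, 0/1 + 1/1*1/5) = [0/1, 1/5)
  'e': [0/1 + 1/1*1/5, 0/1 + 1/1*7/10) = [1/5, 7/10)
  'c': [0/1 + 1/1*7/10, 0/1 + 1/1*4/5) = [7/10, 4/5) <- contains code 593/800
  'a': [0/1 + 1/1*4/5, 0/1 + 1/1*1/1) = [4/5, 1/1)
  emit 'c', narrow to [7/10, 4/5)
Step 2: interval [7/10, 4/5), width = 4/5 - 7/10 = 1/10
  'b': [7/10 + 1/10*0/1, 7/10 + 1/10*1/5) = [7/10, 18/25)
  'e': [7/10 + 1/10*1/5, 7/10 + 1/10*7/10) = [18/25, 77/100) <- contains code 593/800
  'c': [7/10 + 1/10*7/10, 7/10 + 1/10*4/5) = [77/100, 39/50)
  'a': [7/10 + 1/10*4/5, 7/10 + 1/10*1/1) = [39/50, 4/5)
  emit 'e', narrow to [18/25, 77/100)
Step 3: interval [18/25, 77/100), width = 77/100 - 18/25 = 1/20
  'b': [18/25 + 1/20*0/1, 18/25 + 1/20*1/5) = [18/25, 73/100)
  'e': [18/25 + 1/20*1/5, 18/25 + 1/20*7/10) = [73/100, 151/200) <- contains code 593/800
  'c': [18/25 + 1/20*7/10, 18/25 + 1/20*4/5) = [151/200, 19/25)
  'a': [18/25 + 1/20*4/5, 18/25 + 1/20*1/1) = [19/25, 77/100)
  emit 'e', narrow to [73/100, 151/200)
Step 4: interval [73/100, 151/200), width = 151/200 - 73/100 = 1/40
  'b': [73/100 + 1/40*0/1, 73/100 + 1/40*1/5) = [73/100, 147/200)
  'e': [73/100 + 1/40*1/5, 73/100 + 1/40*7/10) = [147/200, 299/400) <- contains code 593/800
  'c': [73/100 + 1/40*7/10, 73/100 + 1/40*4/5) = [299/400, 3/4)
  'a': [73/100 + 1/40*4/5, 73/100 + 1/40*1/1) = [3/4, 151/200)
  emit 'e', narrow to [147/200, 299/400)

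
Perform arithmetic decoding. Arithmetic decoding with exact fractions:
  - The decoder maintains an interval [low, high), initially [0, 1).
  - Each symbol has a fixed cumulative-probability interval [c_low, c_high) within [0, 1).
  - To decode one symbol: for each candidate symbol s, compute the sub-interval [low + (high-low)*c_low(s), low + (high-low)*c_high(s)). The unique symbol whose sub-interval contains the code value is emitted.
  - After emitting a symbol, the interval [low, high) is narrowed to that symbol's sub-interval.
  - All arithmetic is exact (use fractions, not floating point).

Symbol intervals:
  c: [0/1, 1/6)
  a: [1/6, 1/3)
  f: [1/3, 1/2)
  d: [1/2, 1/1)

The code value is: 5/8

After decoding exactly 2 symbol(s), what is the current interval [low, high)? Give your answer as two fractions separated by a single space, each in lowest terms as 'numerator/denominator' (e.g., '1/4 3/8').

Answer: 7/12 2/3

Derivation:
Step 1: interval [0/1, 1/1), width = 1/1 - 0/1 = 1/1
  'c': [0/1 + 1/1*0/1, 0/1 + 1/1*1/6) = [0/1, 1/6)
  'a': [0/1 + 1/1*1/6, 0/1 + 1/1*1/3) = [1/6, 1/3)
  'f': [0/1 + 1/1*1/3, 0/1 + 1/1*1/2) = [1/3, 1/2)
  'd': [0/1 + 1/1*1/2, 0/1 + 1/1*1/1) = [1/2, 1/1) <- contains code 5/8
  emit 'd', narrow to [1/2, 1/1)
Step 2: interval [1/2, 1/1), width = 1/1 - 1/2 = 1/2
  'c': [1/2 + 1/2*0/1, 1/2 + 1/2*1/6) = [1/2, 7/12)
  'a': [1/2 + 1/2*1/6, 1/2 + 1/2*1/3) = [7/12, 2/3) <- contains code 5/8
  'f': [1/2 + 1/2*1/3, 1/2 + 1/2*1/2) = [2/3, 3/4)
  'd': [1/2 + 1/2*1/2, 1/2 + 1/2*1/1) = [3/4, 1/1)
  emit 'a', narrow to [7/12, 2/3)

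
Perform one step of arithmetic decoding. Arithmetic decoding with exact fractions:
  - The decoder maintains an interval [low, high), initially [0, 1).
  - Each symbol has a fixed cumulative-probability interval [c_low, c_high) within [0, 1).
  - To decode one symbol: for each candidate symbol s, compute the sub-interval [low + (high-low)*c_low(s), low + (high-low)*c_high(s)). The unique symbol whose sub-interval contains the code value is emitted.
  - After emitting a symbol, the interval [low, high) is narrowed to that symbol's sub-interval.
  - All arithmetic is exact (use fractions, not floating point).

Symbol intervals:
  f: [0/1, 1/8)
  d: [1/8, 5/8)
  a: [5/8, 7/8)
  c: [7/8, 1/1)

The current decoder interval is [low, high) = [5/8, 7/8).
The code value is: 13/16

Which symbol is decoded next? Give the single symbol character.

Answer: a

Derivation:
Interval width = high − low = 7/8 − 5/8 = 1/4
Scaled code = (code − low) / width = (13/16 − 5/8) / 1/4 = 3/4
  f: [0/1, 1/8) 
  d: [1/8, 5/8) 
  a: [5/8, 7/8) ← scaled code falls here ✓
  c: [7/8, 1/1) 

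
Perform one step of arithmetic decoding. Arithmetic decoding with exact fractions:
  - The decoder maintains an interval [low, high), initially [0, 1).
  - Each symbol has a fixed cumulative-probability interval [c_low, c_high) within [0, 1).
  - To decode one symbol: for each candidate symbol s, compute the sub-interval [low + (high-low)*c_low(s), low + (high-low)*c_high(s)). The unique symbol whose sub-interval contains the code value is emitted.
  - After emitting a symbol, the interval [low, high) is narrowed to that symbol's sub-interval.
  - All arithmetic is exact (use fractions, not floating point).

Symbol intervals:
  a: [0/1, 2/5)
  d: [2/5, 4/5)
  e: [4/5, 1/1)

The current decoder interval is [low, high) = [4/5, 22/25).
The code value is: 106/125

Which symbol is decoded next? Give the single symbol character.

Answer: d

Derivation:
Interval width = high − low = 22/25 − 4/5 = 2/25
Scaled code = (code − low) / width = (106/125 − 4/5) / 2/25 = 3/5
  a: [0/1, 2/5) 
  d: [2/5, 4/5) ← scaled code falls here ✓
  e: [4/5, 1/1) 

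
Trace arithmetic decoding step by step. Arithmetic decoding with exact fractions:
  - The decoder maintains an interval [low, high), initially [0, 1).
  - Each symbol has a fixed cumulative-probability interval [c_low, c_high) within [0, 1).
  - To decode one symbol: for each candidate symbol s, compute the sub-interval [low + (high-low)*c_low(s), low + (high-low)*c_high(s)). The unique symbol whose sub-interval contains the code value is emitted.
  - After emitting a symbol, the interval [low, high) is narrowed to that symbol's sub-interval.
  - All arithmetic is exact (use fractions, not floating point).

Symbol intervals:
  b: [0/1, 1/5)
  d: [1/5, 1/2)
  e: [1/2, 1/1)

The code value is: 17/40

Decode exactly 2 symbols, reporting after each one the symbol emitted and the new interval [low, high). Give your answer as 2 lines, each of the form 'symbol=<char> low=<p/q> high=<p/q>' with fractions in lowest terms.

Step 1: interval [0/1, 1/1), width = 1/1 - 0/1 = 1/1
  'b': [0/1 + 1/1*0/1, 0/1 + 1/1*1/5) = [0/1, 1/5)
  'd': [0/1 + 1/1*1/5, 0/1 + 1/1*1/2) = [1/5, 1/2) <- contains code 17/40
  'e': [0/1 + 1/1*1/2, 0/1 + 1/1*1/1) = [1/2, 1/1)
  emit 'd', narrow to [1/5, 1/2)
Step 2: interval [1/5, 1/2), width = 1/2 - 1/5 = 3/10
  'b': [1/5 + 3/10*0/1, 1/5 + 3/10*1/5) = [1/5, 13/50)
  'd': [1/5 + 3/10*1/5, 1/5 + 3/10*1/2) = [13/50, 7/20)
  'e': [1/5 + 3/10*1/2, 1/5 + 3/10*1/1) = [7/20, 1/2) <- contains code 17/40
  emit 'e', narrow to [7/20, 1/2)

Answer: symbol=d low=1/5 high=1/2
symbol=e low=7/20 high=1/2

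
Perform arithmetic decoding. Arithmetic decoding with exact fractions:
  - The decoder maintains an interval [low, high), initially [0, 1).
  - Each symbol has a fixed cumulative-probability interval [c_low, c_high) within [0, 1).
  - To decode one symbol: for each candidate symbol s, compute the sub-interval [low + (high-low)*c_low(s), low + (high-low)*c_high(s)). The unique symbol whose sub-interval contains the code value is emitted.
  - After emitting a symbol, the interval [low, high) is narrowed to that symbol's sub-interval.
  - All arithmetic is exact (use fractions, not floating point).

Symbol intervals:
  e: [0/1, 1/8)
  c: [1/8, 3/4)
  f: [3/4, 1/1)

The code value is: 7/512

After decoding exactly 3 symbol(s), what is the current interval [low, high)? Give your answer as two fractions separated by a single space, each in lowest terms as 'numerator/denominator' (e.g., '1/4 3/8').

Step 1: interval [0/1, 1/1), width = 1/1 - 0/1 = 1/1
  'e': [0/1 + 1/1*0/1, 0/1 + 1/1*1/8) = [0/1, 1/8) <- contains code 7/512
  'c': [0/1 + 1/1*1/8, 0/1 + 1/1*3/4) = [1/8, 3/4)
  'f': [0/1 + 1/1*3/4, 0/1 + 1/1*1/1) = [3/4, 1/1)
  emit 'e', narrow to [0/1, 1/8)
Step 2: interval [0/1, 1/8), width = 1/8 - 0/1 = 1/8
  'e': [0/1 + 1/8*0/1, 0/1 + 1/8*1/8) = [0/1, 1/64) <- contains code 7/512
  'c': [0/1 + 1/8*1/8, 0/1 + 1/8*3/4) = [1/64, 3/32)
  'f': [0/1 + 1/8*3/4, 0/1 + 1/8*1/1) = [3/32, 1/8)
  emit 'e', narrow to [0/1, 1/64)
Step 3: interval [0/1, 1/64), width = 1/64 - 0/1 = 1/64
  'e': [0/1 + 1/64*0/1, 0/1 + 1/64*1/8) = [0/1, 1/512)
  'c': [0/1 + 1/64*1/8, 0/1 + 1/64*3/4) = [1/512, 3/256)
  'f': [0/1 + 1/64*3/4, 0/1 + 1/64*1/1) = [3/256, 1/64) <- contains code 7/512
  emit 'f', narrow to [3/256, 1/64)

Answer: 3/256 1/64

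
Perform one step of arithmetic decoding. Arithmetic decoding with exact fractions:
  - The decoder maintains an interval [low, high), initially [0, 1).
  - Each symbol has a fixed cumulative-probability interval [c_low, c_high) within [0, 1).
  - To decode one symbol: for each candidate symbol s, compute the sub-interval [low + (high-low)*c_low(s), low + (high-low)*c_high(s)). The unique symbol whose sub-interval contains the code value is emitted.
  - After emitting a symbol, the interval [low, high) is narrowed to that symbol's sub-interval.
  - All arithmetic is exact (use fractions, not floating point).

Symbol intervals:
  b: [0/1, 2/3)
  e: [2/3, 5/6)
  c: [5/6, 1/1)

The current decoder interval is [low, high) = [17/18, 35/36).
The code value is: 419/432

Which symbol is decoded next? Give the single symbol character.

Interval width = high − low = 35/36 − 17/18 = 1/36
Scaled code = (code − low) / width = (419/432 − 17/18) / 1/36 = 11/12
  b: [0/1, 2/3) 
  e: [2/3, 5/6) 
  c: [5/6, 1/1) ← scaled code falls here ✓

Answer: c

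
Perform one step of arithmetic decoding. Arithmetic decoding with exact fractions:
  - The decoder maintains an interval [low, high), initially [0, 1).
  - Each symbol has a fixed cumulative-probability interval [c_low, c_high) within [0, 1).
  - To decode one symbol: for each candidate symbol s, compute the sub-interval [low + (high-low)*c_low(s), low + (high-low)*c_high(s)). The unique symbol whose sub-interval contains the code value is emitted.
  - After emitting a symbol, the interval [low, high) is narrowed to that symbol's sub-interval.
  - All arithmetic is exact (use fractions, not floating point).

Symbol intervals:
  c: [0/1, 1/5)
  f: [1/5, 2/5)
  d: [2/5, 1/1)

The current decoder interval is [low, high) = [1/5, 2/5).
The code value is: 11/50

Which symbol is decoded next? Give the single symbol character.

Interval width = high − low = 2/5 − 1/5 = 1/5
Scaled code = (code − low) / width = (11/50 − 1/5) / 1/5 = 1/10
  c: [0/1, 1/5) ← scaled code falls here ✓
  f: [1/5, 2/5) 
  d: [2/5, 1/1) 

Answer: c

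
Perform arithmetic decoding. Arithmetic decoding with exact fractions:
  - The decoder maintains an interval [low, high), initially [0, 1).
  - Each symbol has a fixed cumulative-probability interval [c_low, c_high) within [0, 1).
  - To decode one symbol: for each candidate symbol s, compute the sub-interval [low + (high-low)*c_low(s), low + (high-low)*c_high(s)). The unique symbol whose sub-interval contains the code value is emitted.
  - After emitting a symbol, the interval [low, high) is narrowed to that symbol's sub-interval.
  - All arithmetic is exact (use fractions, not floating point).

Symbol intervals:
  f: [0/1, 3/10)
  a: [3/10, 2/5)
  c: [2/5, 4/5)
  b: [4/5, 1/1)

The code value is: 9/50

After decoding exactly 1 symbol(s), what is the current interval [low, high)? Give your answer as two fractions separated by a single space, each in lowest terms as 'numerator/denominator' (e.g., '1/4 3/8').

Step 1: interval [0/1, 1/1), width = 1/1 - 0/1 = 1/1
  'f': [0/1 + 1/1*0/1, 0/1 + 1/1*3/10) = [0/1, 3/10) <- contains code 9/50
  'a': [0/1 + 1/1*3/10, 0/1 + 1/1*2/5) = [3/10, 2/5)
  'c': [0/1 + 1/1*2/5, 0/1 + 1/1*4/5) = [2/5, 4/5)
  'b': [0/1 + 1/1*4/5, 0/1 + 1/1*1/1) = [4/5, 1/1)
  emit 'f', narrow to [0/1, 3/10)

Answer: 0/1 3/10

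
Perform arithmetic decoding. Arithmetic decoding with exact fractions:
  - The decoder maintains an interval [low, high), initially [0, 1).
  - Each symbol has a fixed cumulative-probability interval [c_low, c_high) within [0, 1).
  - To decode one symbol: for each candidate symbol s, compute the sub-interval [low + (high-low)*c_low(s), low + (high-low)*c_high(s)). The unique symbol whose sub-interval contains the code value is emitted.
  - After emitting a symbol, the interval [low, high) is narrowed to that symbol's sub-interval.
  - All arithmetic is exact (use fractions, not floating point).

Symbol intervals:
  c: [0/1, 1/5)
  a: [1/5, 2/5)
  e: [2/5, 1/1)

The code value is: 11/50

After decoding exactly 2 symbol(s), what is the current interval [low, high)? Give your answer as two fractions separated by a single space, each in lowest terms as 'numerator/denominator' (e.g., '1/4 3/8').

Answer: 1/5 6/25

Derivation:
Step 1: interval [0/1, 1/1), width = 1/1 - 0/1 = 1/1
  'c': [0/1 + 1/1*0/1, 0/1 + 1/1*1/5) = [0/1, 1/5)
  'a': [0/1 + 1/1*1/5, 0/1 + 1/1*2/5) = [1/5, 2/5) <- contains code 11/50
  'e': [0/1 + 1/1*2/5, 0/1 + 1/1*1/1) = [2/5, 1/1)
  emit 'a', narrow to [1/5, 2/5)
Step 2: interval [1/5, 2/5), width = 2/5 - 1/5 = 1/5
  'c': [1/5 + 1/5*0/1, 1/5 + 1/5*1/5) = [1/5, 6/25) <- contains code 11/50
  'a': [1/5 + 1/5*1/5, 1/5 + 1/5*2/5) = [6/25, 7/25)
  'e': [1/5 + 1/5*2/5, 1/5 + 1/5*1/1) = [7/25, 2/5)
  emit 'c', narrow to [1/5, 6/25)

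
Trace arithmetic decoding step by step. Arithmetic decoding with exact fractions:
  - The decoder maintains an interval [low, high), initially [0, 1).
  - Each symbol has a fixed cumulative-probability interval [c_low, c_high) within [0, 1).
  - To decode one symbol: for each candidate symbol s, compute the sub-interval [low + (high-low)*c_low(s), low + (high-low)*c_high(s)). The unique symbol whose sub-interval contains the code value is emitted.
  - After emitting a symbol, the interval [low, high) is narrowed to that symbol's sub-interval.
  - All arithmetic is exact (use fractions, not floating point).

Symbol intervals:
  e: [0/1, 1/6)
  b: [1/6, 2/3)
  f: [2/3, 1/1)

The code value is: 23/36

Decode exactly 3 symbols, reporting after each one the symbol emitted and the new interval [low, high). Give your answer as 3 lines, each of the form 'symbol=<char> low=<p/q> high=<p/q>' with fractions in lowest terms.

Step 1: interval [0/1, 1/1), width = 1/1 - 0/1 = 1/1
  'e': [0/1 + 1/1*0/1, 0/1 + 1/1*1/6) = [0/1, 1/6)
  'b': [0/1 + 1/1*1/6, 0/1 + 1/1*2/3) = [1/6, 2/3) <- contains code 23/36
  'f': [0/1 + 1/1*2/3, 0/1 + 1/1*1/1) = [2/3, 1/1)
  emit 'b', narrow to [1/6, 2/3)
Step 2: interval [1/6, 2/3), width = 2/3 - 1/6 = 1/2
  'e': [1/6 + 1/2*0/1, 1/6 + 1/2*1/6) = [1/6, 1/4)
  'b': [1/6 + 1/2*1/6, 1/6 + 1/2*2/3) = [1/4, 1/2)
  'f': [1/6 + 1/2*2/3, 1/6 + 1/2*1/1) = [1/2, 2/3) <- contains code 23/36
  emit 'f', narrow to [1/2, 2/3)
Step 3: interval [1/2, 2/3), width = 2/3 - 1/2 = 1/6
  'e': [1/2 + 1/6*0/1, 1/2 + 1/6*1/6) = [1/2, 19/36)
  'b': [1/2 + 1/6*1/6, 1/2 + 1/6*2/3) = [19/36, 11/18)
  'f': [1/2 + 1/6*2/3, 1/2 + 1/6*1/1) = [11/18, 2/3) <- contains code 23/36
  emit 'f', narrow to [11/18, 2/3)

Answer: symbol=b low=1/6 high=2/3
symbol=f low=1/2 high=2/3
symbol=f low=11/18 high=2/3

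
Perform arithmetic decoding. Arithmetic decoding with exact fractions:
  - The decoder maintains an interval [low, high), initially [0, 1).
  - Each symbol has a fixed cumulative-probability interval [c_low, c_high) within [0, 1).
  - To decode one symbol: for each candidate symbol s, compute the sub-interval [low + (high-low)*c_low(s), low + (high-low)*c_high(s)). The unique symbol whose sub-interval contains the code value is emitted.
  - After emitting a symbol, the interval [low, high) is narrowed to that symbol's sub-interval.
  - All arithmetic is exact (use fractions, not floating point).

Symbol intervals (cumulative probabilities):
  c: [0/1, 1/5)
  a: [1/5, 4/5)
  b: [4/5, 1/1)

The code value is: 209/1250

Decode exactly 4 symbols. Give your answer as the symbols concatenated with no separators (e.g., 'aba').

Answer: cbcb

Derivation:
Step 1: interval [0/1, 1/1), width = 1/1 - 0/1 = 1/1
  'c': [0/1 + 1/1*0/1, 0/1 + 1/1*1/5) = [0/1, 1/5) <- contains code 209/1250
  'a': [0/1 + 1/1*1/5, 0/1 + 1/1*4/5) = [1/5, 4/5)
  'b': [0/1 + 1/1*4/5, 0/1 + 1/1*1/1) = [4/5, 1/1)
  emit 'c', narrow to [0/1, 1/5)
Step 2: interval [0/1, 1/5), width = 1/5 - 0/1 = 1/5
  'c': [0/1 + 1/5*0/1, 0/1 + 1/5*1/5) = [0/1, 1/25)
  'a': [0/1 + 1/5*1/5, 0/1 + 1/5*4/5) = [1/25, 4/25)
  'b': [0/1 + 1/5*4/5, 0/1 + 1/5*1/1) = [4/25, 1/5) <- contains code 209/1250
  emit 'b', narrow to [4/25, 1/5)
Step 3: interval [4/25, 1/5), width = 1/5 - 4/25 = 1/25
  'c': [4/25 + 1/25*0/1, 4/25 + 1/25*1/5) = [4/25, 21/125) <- contains code 209/1250
  'a': [4/25 + 1/25*1/5, 4/25 + 1/25*4/5) = [21/125, 24/125)
  'b': [4/25 + 1/25*4/5, 4/25 + 1/25*1/1) = [24/125, 1/5)
  emit 'c', narrow to [4/25, 21/125)
Step 4: interval [4/25, 21/125), width = 21/125 - 4/25 = 1/125
  'c': [4/25 + 1/125*0/1, 4/25 + 1/125*1/5) = [4/25, 101/625)
  'a': [4/25 + 1/125*1/5, 4/25 + 1/125*4/5) = [101/625, 104/625)
  'b': [4/25 + 1/125*4/5, 4/25 + 1/125*1/1) = [104/625, 21/125) <- contains code 209/1250
  emit 'b', narrow to [104/625, 21/125)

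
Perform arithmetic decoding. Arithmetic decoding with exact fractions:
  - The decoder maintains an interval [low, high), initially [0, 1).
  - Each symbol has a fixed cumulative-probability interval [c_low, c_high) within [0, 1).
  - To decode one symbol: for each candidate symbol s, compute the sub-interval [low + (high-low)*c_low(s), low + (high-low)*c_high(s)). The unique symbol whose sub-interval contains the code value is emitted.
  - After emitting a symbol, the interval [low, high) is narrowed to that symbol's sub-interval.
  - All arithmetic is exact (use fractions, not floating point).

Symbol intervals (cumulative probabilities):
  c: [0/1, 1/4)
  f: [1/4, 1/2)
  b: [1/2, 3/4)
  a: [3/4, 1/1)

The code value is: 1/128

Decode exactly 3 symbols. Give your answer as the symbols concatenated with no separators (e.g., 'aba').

Step 1: interval [0/1, 1/1), width = 1/1 - 0/1 = 1/1
  'c': [0/1 + 1/1*0/1, 0/1 + 1/1*1/4) = [0/1, 1/4) <- contains code 1/128
  'f': [0/1 + 1/1*1/4, 0/1 + 1/1*1/2) = [1/4, 1/2)
  'b': [0/1 + 1/1*1/2, 0/1 + 1/1*3/4) = [1/2, 3/4)
  'a': [0/1 + 1/1*3/4, 0/1 + 1/1*1/1) = [3/4, 1/1)
  emit 'c', narrow to [0/1, 1/4)
Step 2: interval [0/1, 1/4), width = 1/4 - 0/1 = 1/4
  'c': [0/1 + 1/4*0/1, 0/1 + 1/4*1/4) = [0/1, 1/16) <- contains code 1/128
  'f': [0/1 + 1/4*1/4, 0/1 + 1/4*1/2) = [1/16, 1/8)
  'b': [0/1 + 1/4*1/2, 0/1 + 1/4*3/4) = [1/8, 3/16)
  'a': [0/1 + 1/4*3/4, 0/1 + 1/4*1/1) = [3/16, 1/4)
  emit 'c', narrow to [0/1, 1/16)
Step 3: interval [0/1, 1/16), width = 1/16 - 0/1 = 1/16
  'c': [0/1 + 1/16*0/1, 0/1 + 1/16*1/4) = [0/1, 1/64) <- contains code 1/128
  'f': [0/1 + 1/16*1/4, 0/1 + 1/16*1/2) = [1/64, 1/32)
  'b': [0/1 + 1/16*1/2, 0/1 + 1/16*3/4) = [1/32, 3/64)
  'a': [0/1 + 1/16*3/4, 0/1 + 1/16*1/1) = [3/64, 1/16)
  emit 'c', narrow to [0/1, 1/64)

Answer: ccc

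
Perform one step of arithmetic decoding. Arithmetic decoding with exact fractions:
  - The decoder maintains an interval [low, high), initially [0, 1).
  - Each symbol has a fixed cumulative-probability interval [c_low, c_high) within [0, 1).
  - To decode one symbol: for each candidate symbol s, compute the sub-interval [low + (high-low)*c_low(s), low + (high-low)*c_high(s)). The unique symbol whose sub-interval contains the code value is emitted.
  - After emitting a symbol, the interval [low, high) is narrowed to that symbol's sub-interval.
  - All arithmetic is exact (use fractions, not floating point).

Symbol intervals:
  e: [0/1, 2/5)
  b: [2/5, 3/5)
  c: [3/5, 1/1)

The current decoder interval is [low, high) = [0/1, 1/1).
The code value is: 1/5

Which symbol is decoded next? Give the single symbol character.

Interval width = high − low = 1/1 − 0/1 = 1/1
Scaled code = (code − low) / width = (1/5 − 0/1) / 1/1 = 1/5
  e: [0/1, 2/5) ← scaled code falls here ✓
  b: [2/5, 3/5) 
  c: [3/5, 1/1) 

Answer: e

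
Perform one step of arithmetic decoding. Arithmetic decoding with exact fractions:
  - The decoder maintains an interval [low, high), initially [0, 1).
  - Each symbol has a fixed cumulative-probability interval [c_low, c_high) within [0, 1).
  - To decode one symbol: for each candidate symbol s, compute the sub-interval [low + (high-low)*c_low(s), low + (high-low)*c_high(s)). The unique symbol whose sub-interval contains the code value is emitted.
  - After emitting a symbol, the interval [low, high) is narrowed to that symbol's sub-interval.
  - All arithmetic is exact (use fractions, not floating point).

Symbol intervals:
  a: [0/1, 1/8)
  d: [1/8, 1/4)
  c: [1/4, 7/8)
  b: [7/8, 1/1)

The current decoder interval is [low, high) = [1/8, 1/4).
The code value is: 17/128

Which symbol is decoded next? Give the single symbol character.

Interval width = high − low = 1/4 − 1/8 = 1/8
Scaled code = (code − low) / width = (17/128 − 1/8) / 1/8 = 1/16
  a: [0/1, 1/8) ← scaled code falls here ✓
  d: [1/8, 1/4) 
  c: [1/4, 7/8) 
  b: [7/8, 1/1) 

Answer: a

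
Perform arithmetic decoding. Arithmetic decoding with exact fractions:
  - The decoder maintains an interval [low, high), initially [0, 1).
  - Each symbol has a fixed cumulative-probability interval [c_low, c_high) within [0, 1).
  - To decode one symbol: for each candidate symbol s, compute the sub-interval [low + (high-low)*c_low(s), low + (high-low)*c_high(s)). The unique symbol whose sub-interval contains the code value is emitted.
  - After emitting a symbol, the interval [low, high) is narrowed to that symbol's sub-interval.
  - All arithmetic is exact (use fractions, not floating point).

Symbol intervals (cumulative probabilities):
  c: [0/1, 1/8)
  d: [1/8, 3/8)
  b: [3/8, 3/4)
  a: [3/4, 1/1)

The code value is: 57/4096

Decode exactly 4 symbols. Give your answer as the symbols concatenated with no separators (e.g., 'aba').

Step 1: interval [0/1, 1/1), width = 1/1 - 0/1 = 1/1
  'c': [0/1 + 1/1*0/1, 0/1 + 1/1*1/8) = [0/1, 1/8) <- contains code 57/4096
  'd': [0/1 + 1/1*1/8, 0/1 + 1/1*3/8) = [1/8, 3/8)
  'b': [0/1 + 1/1*3/8, 0/1 + 1/1*3/4) = [3/8, 3/4)
  'a': [0/1 + 1/1*3/4, 0/1 + 1/1*1/1) = [3/4, 1/1)
  emit 'c', narrow to [0/1, 1/8)
Step 2: interval [0/1, 1/8), width = 1/8 - 0/1 = 1/8
  'c': [0/1 + 1/8*0/1, 0/1 + 1/8*1/8) = [0/1, 1/64) <- contains code 57/4096
  'd': [0/1 + 1/8*1/8, 0/1 + 1/8*3/8) = [1/64, 3/64)
  'b': [0/1 + 1/8*3/8, 0/1 + 1/8*3/4) = [3/64, 3/32)
  'a': [0/1 + 1/8*3/4, 0/1 + 1/8*1/1) = [3/32, 1/8)
  emit 'c', narrow to [0/1, 1/64)
Step 3: interval [0/1, 1/64), width = 1/64 - 0/1 = 1/64
  'c': [0/1 + 1/64*0/1, 0/1 + 1/64*1/8) = [0/1, 1/512)
  'd': [0/1 + 1/64*1/8, 0/1 + 1/64*3/8) = [1/512, 3/512)
  'b': [0/1 + 1/64*3/8, 0/1 + 1/64*3/4) = [3/512, 3/256)
  'a': [0/1 + 1/64*3/4, 0/1 + 1/64*1/1) = [3/256, 1/64) <- contains code 57/4096
  emit 'a', narrow to [3/256, 1/64)
Step 4: interval [3/256, 1/64), width = 1/64 - 3/256 = 1/256
  'c': [3/256 + 1/256*0/1, 3/256 + 1/256*1/8) = [3/256, 25/2048)
  'd': [3/256 + 1/256*1/8, 3/256 + 1/256*3/8) = [25/2048, 27/2048)
  'b': [3/256 + 1/256*3/8, 3/256 + 1/256*3/4) = [27/2048, 15/1024) <- contains code 57/4096
  'a': [3/256 + 1/256*3/4, 3/256 + 1/256*1/1) = [15/1024, 1/64)
  emit 'b', narrow to [27/2048, 15/1024)

Answer: ccab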